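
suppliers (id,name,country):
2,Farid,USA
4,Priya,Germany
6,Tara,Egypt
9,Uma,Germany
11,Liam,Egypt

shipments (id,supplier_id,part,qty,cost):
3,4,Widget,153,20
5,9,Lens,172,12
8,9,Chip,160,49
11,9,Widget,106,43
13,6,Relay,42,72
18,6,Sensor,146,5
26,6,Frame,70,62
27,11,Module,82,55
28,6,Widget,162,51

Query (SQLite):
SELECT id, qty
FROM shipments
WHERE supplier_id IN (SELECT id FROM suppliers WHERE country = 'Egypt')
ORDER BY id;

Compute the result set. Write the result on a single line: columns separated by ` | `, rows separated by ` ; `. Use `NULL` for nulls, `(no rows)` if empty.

13 | 42 ; 18 | 146 ; 26 | 70 ; 27 | 82 ; 28 | 162

Inner query: suppliers.id where country = 'Egypt'.
Outer: keep shipments rows whose supplier_id is in that set.
Inner query → {6, 11}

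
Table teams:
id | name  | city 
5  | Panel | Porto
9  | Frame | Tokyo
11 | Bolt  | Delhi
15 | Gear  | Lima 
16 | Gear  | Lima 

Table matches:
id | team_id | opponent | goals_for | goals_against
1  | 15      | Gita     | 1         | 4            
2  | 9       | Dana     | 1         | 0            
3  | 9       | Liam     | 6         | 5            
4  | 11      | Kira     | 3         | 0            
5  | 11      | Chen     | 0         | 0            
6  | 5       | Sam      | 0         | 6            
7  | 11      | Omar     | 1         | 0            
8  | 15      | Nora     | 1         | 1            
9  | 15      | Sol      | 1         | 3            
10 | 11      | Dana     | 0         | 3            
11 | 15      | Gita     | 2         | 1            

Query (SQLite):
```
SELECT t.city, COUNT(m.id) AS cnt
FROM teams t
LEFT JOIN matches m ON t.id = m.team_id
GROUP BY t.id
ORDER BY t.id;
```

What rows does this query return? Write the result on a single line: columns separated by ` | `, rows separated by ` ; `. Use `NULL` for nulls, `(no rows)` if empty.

Porto | 1 ; Tokyo | 2 ; Delhi | 4 ; Lima | 4 ; Lima | 0

LEFT JOIN keeps every teams row; unmatched ones get NULL for matches columns.
Group by teams.id and compute COUNT(m.id). COUNT(col) of an all-NULL group is 0.
  5: ids {6} → COUNT(m.id)=1
  9: ids {2, 3} → COUNT(m.id)=2
  11: ids {4, 5, 7, 10} → COUNT(m.id)=4
  15: ids {1, 8, 9, 11} → COUNT(m.id)=4
  16: ids {—} → COUNT(m.id)=0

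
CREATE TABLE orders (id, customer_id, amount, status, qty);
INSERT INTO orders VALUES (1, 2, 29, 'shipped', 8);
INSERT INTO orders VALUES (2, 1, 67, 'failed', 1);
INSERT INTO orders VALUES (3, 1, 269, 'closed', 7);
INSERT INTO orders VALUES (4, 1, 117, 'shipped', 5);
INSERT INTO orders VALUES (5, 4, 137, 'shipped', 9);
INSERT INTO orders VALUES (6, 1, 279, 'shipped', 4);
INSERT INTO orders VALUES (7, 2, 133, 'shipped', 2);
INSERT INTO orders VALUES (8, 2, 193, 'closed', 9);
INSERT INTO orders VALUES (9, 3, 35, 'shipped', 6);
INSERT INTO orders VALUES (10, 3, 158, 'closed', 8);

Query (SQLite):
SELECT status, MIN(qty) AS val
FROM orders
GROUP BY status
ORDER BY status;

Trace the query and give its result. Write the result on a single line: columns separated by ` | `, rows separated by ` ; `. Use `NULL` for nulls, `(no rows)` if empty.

closed | 7 ; failed | 1 ; shipped | 2

Partition orders by status; compute MIN(qty) within each group.
  closed: ids {3, 8, 10} → MIN(qty)=7
  failed: ids {2} → MIN(qty)=1
  shipped: ids {1, 4, 5, 6, 7, 9} → MIN(qty)=2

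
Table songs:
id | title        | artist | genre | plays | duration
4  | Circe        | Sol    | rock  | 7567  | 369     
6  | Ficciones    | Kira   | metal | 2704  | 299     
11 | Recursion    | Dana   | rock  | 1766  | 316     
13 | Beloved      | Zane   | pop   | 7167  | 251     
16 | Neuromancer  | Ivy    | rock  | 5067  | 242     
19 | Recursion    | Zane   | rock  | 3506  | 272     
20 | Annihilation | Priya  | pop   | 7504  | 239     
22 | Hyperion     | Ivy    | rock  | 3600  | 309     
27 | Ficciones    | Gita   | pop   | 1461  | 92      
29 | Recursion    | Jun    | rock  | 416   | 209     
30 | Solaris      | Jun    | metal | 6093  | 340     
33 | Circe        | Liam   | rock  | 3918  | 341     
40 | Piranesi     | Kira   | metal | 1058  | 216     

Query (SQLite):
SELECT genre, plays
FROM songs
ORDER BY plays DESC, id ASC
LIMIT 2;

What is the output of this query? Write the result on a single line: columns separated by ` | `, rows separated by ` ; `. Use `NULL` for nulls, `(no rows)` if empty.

Sort by plays desc, tiebreak id asc: (7567, id=4), (7504, id=20), (7167, id=13), (6093, id=30), (5067, id=16) …. Take first 2.

rock | 7567 ; pop | 7504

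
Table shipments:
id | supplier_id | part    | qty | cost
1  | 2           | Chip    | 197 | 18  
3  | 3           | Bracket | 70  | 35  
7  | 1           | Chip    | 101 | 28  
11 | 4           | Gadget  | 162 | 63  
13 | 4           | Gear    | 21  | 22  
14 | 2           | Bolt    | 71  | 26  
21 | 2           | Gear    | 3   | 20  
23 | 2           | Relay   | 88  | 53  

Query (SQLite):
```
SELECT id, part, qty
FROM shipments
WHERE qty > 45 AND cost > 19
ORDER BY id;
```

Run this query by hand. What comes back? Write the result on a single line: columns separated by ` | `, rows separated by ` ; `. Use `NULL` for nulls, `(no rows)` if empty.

qty > 45: ids {1, 3, 7, 11, 14, 23}
cost > 19: ids {3, 7, 11, 13, 14, 21, 23}
Combine with AND.

3 | Bracket | 70 ; 7 | Chip | 101 ; 11 | Gadget | 162 ; 14 | Bolt | 71 ; 23 | Relay | 88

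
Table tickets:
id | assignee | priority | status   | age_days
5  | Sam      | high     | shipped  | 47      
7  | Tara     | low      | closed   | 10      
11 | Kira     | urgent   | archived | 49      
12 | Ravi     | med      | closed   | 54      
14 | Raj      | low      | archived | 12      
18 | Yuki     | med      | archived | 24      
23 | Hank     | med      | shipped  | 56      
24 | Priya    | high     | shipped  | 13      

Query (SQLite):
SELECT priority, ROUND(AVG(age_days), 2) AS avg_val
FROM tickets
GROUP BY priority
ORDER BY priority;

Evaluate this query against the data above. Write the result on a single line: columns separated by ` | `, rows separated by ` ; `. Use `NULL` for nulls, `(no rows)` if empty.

high | 30 ; low | 11 ; med | 44.67 ; urgent | 49

Partition tickets by priority; compute ROUND(AVG(age_days), 2) within each group.
  high: ids {5, 24} → ROUND(AVG(age_days), 2)=30
  low: ids {7, 14} → ROUND(AVG(age_days), 2)=11
  med: ids {12, 18, 23} → ROUND(AVG(age_days), 2)=44.67
  urgent: ids {11} → ROUND(AVG(age_days), 2)=49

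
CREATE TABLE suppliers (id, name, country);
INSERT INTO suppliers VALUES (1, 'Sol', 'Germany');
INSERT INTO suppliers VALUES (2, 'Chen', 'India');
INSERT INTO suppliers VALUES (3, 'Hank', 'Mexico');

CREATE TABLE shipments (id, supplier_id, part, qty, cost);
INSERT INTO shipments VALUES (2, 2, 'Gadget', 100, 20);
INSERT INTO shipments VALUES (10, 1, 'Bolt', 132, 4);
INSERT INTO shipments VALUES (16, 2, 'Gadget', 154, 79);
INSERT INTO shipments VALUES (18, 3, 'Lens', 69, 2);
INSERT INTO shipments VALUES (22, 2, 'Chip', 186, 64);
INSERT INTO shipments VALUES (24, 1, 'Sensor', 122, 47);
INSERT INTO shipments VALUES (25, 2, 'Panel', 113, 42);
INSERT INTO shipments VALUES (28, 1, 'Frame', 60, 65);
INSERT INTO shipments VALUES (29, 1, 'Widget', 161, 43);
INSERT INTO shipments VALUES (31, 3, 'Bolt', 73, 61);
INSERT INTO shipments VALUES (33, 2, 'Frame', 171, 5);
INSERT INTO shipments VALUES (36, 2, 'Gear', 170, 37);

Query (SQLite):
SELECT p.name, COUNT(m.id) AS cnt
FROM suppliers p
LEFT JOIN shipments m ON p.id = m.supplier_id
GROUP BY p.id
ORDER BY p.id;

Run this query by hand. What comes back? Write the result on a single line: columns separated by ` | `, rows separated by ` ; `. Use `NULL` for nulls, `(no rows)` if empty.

LEFT JOIN keeps every suppliers row; unmatched ones get NULL for shipments columns.
Group by suppliers.id and compute COUNT(m.id). COUNT(col) of an all-NULL group is 0.
  1: ids {10, 24, 28, 29} → COUNT(m.id)=4
  2: ids {2, 16, 22, 25, 33, 36} → COUNT(m.id)=6
  3: ids {18, 31} → COUNT(m.id)=2

Sol | 4 ; Chen | 6 ; Hank | 2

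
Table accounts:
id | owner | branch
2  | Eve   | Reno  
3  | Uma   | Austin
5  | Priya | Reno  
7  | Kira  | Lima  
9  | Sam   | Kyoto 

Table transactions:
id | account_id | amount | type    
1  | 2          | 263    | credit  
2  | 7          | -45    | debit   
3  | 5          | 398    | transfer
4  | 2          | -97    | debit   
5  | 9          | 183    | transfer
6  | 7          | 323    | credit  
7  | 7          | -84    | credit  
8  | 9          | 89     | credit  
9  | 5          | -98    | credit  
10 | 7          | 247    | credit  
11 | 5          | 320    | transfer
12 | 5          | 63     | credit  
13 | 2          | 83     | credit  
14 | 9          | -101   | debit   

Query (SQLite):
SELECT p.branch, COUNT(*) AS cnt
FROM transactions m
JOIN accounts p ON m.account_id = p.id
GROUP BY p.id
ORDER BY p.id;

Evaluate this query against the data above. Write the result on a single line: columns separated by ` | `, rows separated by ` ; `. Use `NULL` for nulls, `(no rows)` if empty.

Reno | 3 ; Reno | 4 ; Lima | 4 ; Kyoto | 3

Join each transactions row to its accounts via account_id.
Group joined rows by accounts.id; compute COUNT(*) per group.
  2: ids {1, 4, 13} → COUNT(*)=3
  5: ids {3, 9, 11, 12} → COUNT(*)=4
  7: ids {2, 6, 7, 10} → COUNT(*)=4
  9: ids {5, 8, 14} → COUNT(*)=3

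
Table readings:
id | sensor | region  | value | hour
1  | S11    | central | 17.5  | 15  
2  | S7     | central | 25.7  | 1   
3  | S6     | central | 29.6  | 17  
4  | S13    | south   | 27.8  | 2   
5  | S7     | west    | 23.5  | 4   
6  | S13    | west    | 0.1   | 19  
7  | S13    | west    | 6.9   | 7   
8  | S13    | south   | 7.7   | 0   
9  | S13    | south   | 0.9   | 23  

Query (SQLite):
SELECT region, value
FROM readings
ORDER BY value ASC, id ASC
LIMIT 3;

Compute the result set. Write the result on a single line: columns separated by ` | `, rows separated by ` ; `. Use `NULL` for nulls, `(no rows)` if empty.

west | 0.1 ; south | 0.9 ; west | 6.9

Sort by value asc, tiebreak id asc: (0.1, id=6), (0.9, id=9), (6.9, id=7), (7.7, id=8), (17.5, id=1), (23.5, id=5) …. Take first 3.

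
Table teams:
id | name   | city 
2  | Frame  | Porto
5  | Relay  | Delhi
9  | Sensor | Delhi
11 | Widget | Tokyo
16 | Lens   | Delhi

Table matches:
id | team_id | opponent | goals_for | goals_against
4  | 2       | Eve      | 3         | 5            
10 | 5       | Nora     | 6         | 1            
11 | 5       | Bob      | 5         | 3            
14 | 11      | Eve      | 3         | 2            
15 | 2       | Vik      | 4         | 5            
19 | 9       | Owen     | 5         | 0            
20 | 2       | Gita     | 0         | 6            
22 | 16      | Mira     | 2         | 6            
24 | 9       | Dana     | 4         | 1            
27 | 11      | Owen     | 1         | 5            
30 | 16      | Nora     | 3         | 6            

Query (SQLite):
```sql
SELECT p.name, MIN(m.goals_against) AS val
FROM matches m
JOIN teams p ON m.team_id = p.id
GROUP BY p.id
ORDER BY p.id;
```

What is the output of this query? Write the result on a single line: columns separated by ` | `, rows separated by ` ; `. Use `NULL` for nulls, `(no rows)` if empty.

Join each matches row to its teams via team_id.
Group joined rows by teams.id; compute MIN(m.goals_against) per group.
  2: ids {4, 15, 20} → MIN(m.goals_against)=5
  5: ids {10, 11} → MIN(m.goals_against)=1
  9: ids {19, 24} → MIN(m.goals_against)=0
  11: ids {14, 27} → MIN(m.goals_against)=2
  16: ids {22, 30} → MIN(m.goals_against)=6

Frame | 5 ; Relay | 1 ; Sensor | 0 ; Widget | 2 ; Lens | 6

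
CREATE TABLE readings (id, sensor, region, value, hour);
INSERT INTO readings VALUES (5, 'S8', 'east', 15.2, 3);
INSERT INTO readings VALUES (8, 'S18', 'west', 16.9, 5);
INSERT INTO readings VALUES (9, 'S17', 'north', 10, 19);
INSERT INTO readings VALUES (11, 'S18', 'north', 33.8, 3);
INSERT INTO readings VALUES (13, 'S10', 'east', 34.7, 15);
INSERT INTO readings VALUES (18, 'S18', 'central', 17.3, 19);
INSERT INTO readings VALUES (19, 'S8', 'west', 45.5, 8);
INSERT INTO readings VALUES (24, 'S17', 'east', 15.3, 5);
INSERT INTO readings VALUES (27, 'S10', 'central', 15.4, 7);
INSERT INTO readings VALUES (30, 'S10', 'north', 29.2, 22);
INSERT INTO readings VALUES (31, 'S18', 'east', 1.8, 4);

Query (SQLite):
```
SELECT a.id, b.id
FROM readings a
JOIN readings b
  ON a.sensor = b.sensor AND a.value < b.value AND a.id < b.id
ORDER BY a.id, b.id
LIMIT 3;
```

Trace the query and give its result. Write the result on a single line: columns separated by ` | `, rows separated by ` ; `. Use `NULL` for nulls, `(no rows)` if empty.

Pairs (a,b) with same sensor, a.value < b.value, a.id < b.id.
sensor groups: S10:{13,27,30} S17:{9,24} S18:{8,11,18,31} S8:{5,19}
Ordered by (a.id, b.id); first 3.

5 | 19 ; 8 | 11 ; 8 | 18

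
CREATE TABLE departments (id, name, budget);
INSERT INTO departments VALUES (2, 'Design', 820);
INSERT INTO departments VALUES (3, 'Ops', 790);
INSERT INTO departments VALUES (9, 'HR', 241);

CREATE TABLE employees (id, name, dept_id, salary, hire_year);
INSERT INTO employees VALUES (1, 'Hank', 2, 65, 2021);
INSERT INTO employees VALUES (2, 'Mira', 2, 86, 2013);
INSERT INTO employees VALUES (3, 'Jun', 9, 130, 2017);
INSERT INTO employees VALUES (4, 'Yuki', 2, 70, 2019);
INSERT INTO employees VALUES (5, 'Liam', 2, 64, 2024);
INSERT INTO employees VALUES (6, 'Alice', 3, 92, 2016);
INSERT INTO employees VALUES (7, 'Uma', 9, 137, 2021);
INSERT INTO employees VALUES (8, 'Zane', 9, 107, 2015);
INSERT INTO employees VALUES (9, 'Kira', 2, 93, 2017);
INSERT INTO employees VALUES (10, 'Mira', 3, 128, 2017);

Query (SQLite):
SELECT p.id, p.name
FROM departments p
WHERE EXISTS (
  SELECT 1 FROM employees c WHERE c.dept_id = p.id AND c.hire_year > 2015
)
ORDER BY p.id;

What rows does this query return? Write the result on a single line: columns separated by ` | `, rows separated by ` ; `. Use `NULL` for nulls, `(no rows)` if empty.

2 | Design ; 3 | Ops ; 9 | HR

For each departments row, check whether any employees with matching dept_id has hire_year > 2015.
Keep rows where that is true.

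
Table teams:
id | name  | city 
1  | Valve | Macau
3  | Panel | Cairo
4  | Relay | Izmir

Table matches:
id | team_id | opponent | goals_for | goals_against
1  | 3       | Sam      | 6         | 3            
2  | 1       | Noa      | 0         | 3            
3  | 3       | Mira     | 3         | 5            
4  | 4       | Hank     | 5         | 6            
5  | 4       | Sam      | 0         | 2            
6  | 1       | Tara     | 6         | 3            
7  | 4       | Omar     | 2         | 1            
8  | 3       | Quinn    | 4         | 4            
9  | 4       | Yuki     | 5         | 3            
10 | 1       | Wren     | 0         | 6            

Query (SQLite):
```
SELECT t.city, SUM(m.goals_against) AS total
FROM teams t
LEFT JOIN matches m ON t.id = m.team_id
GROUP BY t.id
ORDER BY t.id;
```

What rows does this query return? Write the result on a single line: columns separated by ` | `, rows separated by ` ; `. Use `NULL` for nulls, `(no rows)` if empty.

LEFT JOIN keeps every teams row; unmatched ones get NULL for matches columns.
Group by teams.id and compute SUM(m.goals_against). SUM over an all-NULL group is NULL.
  1: ids {2, 6, 10} → SUM(m.goals_against)=12
  3: ids {1, 3, 8} → SUM(m.goals_against)=12
  4: ids {4, 5, 7, 9} → SUM(m.goals_against)=12

Macau | 12 ; Cairo | 12 ; Izmir | 12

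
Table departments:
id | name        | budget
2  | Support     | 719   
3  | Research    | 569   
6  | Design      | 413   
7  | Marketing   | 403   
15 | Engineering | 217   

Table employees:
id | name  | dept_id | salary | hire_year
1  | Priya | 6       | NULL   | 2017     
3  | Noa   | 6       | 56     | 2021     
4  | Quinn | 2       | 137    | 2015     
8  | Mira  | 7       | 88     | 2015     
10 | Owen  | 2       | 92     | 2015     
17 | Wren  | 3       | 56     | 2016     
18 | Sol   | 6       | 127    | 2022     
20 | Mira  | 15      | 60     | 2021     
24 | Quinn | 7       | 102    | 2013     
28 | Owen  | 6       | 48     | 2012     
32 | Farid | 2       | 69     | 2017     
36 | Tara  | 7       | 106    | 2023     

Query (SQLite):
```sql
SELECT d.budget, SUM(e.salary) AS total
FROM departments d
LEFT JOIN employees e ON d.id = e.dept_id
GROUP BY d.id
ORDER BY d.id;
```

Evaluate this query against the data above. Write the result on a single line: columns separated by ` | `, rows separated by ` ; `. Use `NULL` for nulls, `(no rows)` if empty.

LEFT JOIN keeps every departments row; unmatched ones get NULL for employees columns.
Group by departments.id and compute SUM(e.salary). SUM over an all-NULL group is NULL.
  2: ids {4, 10, 32} → SUM(e.salary)=298
  3: ids {17} → SUM(e.salary)=56
  6: ids {1, 3, 18, 28} → SUM(e.salary)=231
  7: ids {8, 24, 36} → SUM(e.salary)=296
  15: ids {20} → SUM(e.salary)=60

719 | 298 ; 569 | 56 ; 413 | 231 ; 403 | 296 ; 217 | 60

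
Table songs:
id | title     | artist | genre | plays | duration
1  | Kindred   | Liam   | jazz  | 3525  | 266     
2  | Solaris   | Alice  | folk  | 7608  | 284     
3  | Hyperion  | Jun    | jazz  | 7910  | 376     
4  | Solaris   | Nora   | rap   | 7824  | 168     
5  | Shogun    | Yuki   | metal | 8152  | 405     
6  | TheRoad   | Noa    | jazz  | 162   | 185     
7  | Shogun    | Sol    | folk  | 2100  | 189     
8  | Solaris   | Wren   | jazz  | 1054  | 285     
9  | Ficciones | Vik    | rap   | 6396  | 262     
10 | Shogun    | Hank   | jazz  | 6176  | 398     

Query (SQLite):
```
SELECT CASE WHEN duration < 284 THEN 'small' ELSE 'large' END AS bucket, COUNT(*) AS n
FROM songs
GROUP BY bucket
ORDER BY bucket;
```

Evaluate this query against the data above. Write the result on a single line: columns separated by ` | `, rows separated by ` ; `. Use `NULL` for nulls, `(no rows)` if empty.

large | 5 ; small | 5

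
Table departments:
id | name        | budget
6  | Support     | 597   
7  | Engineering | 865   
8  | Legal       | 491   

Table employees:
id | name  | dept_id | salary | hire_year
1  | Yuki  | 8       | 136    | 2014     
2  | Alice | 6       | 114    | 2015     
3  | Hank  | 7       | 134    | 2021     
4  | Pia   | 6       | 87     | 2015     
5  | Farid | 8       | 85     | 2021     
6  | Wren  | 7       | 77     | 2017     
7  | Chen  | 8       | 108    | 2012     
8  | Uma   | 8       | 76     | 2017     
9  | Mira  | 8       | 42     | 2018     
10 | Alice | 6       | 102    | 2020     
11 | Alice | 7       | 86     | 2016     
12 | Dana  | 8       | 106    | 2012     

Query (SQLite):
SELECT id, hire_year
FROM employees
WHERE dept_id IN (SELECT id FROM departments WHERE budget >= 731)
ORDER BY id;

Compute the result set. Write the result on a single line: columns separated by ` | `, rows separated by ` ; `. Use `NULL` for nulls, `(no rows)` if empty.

Inner query: departments.id where budget >= 731.
Outer: keep employees rows whose dept_id is in that set.
Inner query → {7}

3 | 2021 ; 6 | 2017 ; 11 | 2016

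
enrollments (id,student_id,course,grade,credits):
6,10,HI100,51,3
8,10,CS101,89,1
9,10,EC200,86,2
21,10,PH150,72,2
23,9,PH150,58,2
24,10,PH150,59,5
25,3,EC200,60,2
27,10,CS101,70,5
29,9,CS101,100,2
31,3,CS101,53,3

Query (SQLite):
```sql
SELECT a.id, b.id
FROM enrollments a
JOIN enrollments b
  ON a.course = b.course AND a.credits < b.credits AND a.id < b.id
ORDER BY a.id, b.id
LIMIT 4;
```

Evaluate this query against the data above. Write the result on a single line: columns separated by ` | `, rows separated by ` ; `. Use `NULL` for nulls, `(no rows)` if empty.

8 | 27 ; 8 | 29 ; 8 | 31 ; 21 | 24

Pairs (a,b) with same course, a.credits < b.credits, a.id < b.id.
course groups: CS101:{8,27,29,31} EC200:{9,25} HI100:{6} PH150:{21,23,24}
Ordered by (a.id, b.id); first 4.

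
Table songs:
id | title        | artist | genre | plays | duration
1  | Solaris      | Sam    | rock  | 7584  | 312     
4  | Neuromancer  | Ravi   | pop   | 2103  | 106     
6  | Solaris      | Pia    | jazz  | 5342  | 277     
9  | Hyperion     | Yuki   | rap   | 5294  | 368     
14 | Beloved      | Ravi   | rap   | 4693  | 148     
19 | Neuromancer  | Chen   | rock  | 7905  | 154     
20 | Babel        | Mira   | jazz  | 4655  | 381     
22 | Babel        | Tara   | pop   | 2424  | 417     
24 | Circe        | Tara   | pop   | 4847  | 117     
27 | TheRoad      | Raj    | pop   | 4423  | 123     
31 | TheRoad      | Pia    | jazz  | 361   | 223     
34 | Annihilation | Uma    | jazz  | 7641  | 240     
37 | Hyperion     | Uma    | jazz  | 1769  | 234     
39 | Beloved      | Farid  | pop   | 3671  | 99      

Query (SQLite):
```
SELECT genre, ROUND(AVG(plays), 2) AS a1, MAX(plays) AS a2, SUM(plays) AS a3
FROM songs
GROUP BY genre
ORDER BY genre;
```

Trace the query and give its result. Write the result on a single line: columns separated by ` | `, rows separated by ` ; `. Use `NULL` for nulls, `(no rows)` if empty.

jazz | 3953.6 | 7641 | 19768 ; pop | 3493.6 | 4847 | 17468 ; rap | 4993.5 | 5294 | 9987 ; rock | 7744.5 | 7905 | 15489

Group songs by genre.
Per group compute: ROUND(AVG(plays), 2), MAX(plays), SUM(plays).
  jazz: ids {6, 20, 31, 34, 37} → ROUND(AVG(plays), 2)=3953.6, MAX(plays)=7641, SUM(plays)=19768
  pop: ids {4, 22, 24, 27, 39} → ROUND(AVG(plays), 2)=3493.6, MAX(plays)=4847, SUM(plays)=17468
  rap: ids {9, 14} → ROUND(AVG(plays), 2)=4993.5, MAX(plays)=5294, SUM(plays)=9987
  rock: ids {1, 19} → ROUND(AVG(plays), 2)=7744.5, MAX(plays)=7905, SUM(plays)=15489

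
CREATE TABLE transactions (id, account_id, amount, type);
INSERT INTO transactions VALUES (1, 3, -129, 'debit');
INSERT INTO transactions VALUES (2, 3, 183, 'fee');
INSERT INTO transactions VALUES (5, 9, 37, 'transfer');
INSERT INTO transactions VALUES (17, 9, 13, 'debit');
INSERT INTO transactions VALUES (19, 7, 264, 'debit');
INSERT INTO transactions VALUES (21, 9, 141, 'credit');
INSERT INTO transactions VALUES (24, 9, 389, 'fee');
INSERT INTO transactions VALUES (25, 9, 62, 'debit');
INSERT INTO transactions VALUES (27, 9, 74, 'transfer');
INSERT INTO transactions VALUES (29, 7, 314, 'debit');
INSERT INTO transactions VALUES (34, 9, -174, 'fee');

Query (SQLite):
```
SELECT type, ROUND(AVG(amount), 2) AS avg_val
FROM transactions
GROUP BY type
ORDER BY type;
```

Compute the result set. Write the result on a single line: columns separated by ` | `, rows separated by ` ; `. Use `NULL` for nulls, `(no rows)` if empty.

credit | 141 ; debit | 104.8 ; fee | 132.67 ; transfer | 55.5

Partition transactions by type; compute ROUND(AVG(amount), 2) within each group.
  credit: ids {21} → ROUND(AVG(amount), 2)=141
  debit: ids {1, 17, 19, 25, 29} → ROUND(AVG(amount), 2)=104.8
  fee: ids {2, 24, 34} → ROUND(AVG(amount), 2)=132.67
  transfer: ids {5, 27} → ROUND(AVG(amount), 2)=55.5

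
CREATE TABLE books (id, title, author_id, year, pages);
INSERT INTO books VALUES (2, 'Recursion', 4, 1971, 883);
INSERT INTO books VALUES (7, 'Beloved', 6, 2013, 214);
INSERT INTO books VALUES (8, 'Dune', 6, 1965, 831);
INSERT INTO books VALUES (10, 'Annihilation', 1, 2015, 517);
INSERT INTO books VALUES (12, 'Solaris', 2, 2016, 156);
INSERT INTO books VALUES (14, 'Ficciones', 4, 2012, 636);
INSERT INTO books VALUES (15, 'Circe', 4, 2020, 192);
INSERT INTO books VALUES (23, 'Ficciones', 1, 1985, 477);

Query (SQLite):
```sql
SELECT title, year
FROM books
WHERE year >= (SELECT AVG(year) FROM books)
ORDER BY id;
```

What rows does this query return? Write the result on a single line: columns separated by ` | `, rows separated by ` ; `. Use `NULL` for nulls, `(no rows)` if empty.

Beloved | 2013 ; Annihilation | 2015 ; Solaris | 2016 ; Ficciones | 2012 ; Circe | 2020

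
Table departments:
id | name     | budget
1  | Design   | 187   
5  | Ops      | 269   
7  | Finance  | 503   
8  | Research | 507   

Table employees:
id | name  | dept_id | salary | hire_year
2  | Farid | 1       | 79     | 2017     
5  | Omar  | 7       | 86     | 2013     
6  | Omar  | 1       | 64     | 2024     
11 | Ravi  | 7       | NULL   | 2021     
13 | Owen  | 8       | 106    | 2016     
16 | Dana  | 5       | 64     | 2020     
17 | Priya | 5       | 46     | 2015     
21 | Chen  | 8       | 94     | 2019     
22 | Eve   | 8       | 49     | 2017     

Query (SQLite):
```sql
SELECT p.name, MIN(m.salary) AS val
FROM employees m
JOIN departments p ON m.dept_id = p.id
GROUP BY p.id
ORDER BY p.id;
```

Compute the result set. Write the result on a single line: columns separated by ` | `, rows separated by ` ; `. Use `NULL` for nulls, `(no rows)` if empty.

Join each employees row to its departments via dept_id.
Group joined rows by departments.id; compute MIN(m.salary) per group.
  1: ids {2, 6} → MIN(m.salary)=64
  5: ids {16, 17} → MIN(m.salary)=46
  7: ids {5, 11} → MIN(m.salary)=86
  8: ids {13, 21, 22} → MIN(m.salary)=49

Design | 64 ; Ops | 46 ; Finance | 86 ; Research | 49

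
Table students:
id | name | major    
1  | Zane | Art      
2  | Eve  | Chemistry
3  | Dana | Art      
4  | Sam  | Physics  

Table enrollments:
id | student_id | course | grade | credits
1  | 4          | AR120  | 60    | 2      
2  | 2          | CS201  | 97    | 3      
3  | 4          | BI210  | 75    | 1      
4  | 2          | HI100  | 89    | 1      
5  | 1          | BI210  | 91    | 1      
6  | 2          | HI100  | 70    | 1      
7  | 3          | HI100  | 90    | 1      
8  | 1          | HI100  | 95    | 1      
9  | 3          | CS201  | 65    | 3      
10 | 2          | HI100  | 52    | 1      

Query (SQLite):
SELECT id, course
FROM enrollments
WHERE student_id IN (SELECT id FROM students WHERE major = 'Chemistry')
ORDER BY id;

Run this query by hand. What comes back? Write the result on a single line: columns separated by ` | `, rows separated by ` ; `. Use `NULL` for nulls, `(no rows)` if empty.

Inner query: students.id where major = 'Chemistry'.
Outer: keep enrollments rows whose student_id is in that set.
Inner query → {2}

2 | CS201 ; 4 | HI100 ; 6 | HI100 ; 10 | HI100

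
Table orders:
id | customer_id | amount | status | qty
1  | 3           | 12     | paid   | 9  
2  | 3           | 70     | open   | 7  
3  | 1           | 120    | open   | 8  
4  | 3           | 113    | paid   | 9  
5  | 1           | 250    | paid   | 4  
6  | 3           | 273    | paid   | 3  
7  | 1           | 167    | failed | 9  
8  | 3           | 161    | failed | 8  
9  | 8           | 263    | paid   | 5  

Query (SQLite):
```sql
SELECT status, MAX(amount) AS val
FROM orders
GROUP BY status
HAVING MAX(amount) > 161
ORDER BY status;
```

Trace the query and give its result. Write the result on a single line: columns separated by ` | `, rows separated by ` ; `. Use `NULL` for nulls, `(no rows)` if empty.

failed | 167 ; paid | 273

Partition orders by status; compute MAX(amount) within each group.
HAVING: keep groups where MAX(amount) > 161.
  failed: ids {7, 8} → MAX(amount)=167
  open: ids {2, 3} → MAX(amount)=120
  paid: ids {1, 4, 5, 6, 9} → MAX(amount)=273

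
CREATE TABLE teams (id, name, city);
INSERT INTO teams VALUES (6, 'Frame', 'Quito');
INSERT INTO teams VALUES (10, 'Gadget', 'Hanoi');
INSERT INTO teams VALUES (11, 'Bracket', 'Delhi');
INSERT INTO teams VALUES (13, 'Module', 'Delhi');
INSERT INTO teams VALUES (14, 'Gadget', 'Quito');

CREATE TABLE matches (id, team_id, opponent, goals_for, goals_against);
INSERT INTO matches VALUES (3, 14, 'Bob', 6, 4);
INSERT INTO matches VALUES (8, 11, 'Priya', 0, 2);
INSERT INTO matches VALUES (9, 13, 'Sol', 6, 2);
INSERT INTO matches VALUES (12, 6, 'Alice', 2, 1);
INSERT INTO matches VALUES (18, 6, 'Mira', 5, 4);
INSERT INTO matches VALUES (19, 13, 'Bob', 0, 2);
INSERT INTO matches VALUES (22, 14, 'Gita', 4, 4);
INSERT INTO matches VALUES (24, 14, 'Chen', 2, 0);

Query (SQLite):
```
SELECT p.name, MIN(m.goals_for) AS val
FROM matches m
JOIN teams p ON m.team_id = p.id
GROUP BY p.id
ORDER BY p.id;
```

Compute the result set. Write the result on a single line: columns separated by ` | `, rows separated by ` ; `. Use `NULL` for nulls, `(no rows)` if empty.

Join each matches row to its teams via team_id.
Group joined rows by teams.id; compute MIN(m.goals_for) per group.
  6: ids {12, 18} → MIN(m.goals_for)=2
  11: ids {8} → MIN(m.goals_for)=0
  13: ids {9, 19} → MIN(m.goals_for)=0
  14: ids {3, 22, 24} → MIN(m.goals_for)=2

Frame | 2 ; Bracket | 0 ; Module | 0 ; Gadget | 2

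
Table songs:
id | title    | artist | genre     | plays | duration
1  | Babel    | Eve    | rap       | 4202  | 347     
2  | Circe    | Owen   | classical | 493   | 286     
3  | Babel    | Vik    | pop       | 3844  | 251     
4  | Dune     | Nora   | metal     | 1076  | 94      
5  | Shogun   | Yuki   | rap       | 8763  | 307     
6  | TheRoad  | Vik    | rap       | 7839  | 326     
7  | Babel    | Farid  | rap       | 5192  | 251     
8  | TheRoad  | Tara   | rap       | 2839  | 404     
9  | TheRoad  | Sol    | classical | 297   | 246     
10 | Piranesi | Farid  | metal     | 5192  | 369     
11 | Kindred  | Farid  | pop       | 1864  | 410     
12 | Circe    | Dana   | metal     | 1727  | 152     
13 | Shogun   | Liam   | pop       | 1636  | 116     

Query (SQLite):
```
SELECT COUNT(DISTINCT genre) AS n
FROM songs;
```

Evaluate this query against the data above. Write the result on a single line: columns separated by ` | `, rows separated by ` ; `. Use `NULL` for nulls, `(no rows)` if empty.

4

Count distinct non-NULL genre values.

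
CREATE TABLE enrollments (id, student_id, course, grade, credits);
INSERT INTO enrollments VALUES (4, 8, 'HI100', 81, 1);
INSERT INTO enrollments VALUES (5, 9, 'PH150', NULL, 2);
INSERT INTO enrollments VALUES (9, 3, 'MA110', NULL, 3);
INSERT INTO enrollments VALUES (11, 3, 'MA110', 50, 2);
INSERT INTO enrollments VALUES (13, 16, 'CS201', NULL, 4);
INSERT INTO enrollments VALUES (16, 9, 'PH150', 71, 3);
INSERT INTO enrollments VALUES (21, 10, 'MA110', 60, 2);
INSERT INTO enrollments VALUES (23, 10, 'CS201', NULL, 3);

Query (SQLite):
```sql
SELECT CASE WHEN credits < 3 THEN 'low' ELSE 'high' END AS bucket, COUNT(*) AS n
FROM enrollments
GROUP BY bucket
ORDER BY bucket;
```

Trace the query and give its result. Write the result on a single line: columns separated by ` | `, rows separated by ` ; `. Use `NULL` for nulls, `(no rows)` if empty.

high | 4 ; low | 4

Bucket rows by credits < 3 → 'low' else 'high'; count each bucket.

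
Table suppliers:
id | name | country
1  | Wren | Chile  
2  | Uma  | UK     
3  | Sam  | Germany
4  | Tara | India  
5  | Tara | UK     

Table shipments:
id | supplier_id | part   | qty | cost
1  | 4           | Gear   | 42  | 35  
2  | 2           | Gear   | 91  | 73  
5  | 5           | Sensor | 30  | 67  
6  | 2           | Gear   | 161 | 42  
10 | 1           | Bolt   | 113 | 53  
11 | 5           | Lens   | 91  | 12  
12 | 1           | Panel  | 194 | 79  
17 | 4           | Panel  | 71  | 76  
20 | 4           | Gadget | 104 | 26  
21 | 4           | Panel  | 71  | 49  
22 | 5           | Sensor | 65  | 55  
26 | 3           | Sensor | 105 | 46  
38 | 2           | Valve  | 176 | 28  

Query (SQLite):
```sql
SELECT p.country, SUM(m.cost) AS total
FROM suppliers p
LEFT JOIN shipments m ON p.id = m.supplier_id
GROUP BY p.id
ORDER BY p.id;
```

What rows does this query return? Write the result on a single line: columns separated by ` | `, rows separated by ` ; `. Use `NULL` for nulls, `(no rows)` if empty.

Chile | 132 ; UK | 143 ; Germany | 46 ; India | 186 ; UK | 134

LEFT JOIN keeps every suppliers row; unmatched ones get NULL for shipments columns.
Group by suppliers.id and compute SUM(m.cost). SUM over an all-NULL group is NULL.
  1: ids {10, 12} → SUM(m.cost)=132
  2: ids {2, 6, 38} → SUM(m.cost)=143
  3: ids {26} → SUM(m.cost)=46
  4: ids {1, 17, 20, 21} → SUM(m.cost)=186
  5: ids {5, 11, 22} → SUM(m.cost)=134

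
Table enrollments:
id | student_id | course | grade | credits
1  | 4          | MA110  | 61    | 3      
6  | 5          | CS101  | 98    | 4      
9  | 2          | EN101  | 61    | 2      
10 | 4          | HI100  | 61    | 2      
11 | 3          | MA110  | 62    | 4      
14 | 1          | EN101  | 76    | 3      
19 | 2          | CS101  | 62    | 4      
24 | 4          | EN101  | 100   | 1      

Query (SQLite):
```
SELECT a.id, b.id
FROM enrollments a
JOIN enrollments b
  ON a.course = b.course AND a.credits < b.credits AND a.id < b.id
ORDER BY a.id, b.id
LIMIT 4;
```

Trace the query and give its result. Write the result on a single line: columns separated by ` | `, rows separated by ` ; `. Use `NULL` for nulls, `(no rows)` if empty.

Pairs (a,b) with same course, a.credits < b.credits, a.id < b.id.
course groups: CS101:{6,19} EN101:{9,14,24} HI100:{10} MA110:{1,11}
Ordered by (a.id, b.id); first 4.

1 | 11 ; 9 | 14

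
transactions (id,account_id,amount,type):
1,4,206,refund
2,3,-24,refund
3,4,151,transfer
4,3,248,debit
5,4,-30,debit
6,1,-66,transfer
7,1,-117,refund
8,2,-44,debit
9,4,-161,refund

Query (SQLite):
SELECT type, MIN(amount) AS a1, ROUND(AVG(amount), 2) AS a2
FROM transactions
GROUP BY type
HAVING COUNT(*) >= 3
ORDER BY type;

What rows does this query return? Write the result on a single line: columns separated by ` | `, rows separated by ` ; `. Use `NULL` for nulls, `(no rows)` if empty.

debit | -44 | 58 ; refund | -161 | -24

Group transactions by type.
Per group compute: MIN(amount), ROUND(AVG(amount), 2).
HAVING: drop groups with fewer than 3 rows.
  debit: ids {4, 5, 8} → MIN(amount)=-44, ROUND(AVG(amount), 2)=58
  refund: ids {1, 2, 7, 9} → MIN(amount)=-161, ROUND(AVG(amount), 2)=-24
  transfer: ids {3, 6} → MIN(amount)=-66, ROUND(AVG(amount), 2)=42.5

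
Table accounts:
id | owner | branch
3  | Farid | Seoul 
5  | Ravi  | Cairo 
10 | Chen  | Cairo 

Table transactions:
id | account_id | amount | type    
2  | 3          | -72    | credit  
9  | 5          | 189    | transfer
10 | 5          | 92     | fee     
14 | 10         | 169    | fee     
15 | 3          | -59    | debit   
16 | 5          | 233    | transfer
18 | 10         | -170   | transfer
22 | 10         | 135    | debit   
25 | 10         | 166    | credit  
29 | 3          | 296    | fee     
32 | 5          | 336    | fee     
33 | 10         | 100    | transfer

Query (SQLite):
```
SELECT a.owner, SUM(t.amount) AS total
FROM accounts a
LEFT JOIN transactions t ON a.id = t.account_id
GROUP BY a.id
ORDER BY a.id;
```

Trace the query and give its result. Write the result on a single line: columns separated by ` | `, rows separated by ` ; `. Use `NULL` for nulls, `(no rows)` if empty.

LEFT JOIN keeps every accounts row; unmatched ones get NULL for transactions columns.
Group by accounts.id and compute SUM(t.amount). SUM over an all-NULL group is NULL.
  3: ids {2, 15, 29} → SUM(t.amount)=165
  5: ids {9, 10, 16, 32} → SUM(t.amount)=850
  10: ids {14, 18, 22, 25, 33} → SUM(t.amount)=400

Farid | 165 ; Ravi | 850 ; Chen | 400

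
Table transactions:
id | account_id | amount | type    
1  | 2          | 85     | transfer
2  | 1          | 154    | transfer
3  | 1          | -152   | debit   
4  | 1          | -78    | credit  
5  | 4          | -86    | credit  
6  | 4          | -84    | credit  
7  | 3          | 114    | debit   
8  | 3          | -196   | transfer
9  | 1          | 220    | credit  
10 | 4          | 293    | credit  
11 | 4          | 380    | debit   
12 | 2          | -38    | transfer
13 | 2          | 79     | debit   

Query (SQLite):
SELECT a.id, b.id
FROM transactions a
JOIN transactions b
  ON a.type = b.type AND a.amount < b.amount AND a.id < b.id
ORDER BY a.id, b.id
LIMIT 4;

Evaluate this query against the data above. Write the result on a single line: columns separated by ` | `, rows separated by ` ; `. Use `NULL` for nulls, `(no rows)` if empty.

Pairs (a,b) with same type, a.amount < b.amount, a.id < b.id.
type groups: credit:{4,5,6,9,10} debit:{3,7,11,13} transfer:{1,2,8,12}
Ordered by (a.id, b.id); first 4.

1 | 2 ; 3 | 7 ; 3 | 11 ; 3 | 13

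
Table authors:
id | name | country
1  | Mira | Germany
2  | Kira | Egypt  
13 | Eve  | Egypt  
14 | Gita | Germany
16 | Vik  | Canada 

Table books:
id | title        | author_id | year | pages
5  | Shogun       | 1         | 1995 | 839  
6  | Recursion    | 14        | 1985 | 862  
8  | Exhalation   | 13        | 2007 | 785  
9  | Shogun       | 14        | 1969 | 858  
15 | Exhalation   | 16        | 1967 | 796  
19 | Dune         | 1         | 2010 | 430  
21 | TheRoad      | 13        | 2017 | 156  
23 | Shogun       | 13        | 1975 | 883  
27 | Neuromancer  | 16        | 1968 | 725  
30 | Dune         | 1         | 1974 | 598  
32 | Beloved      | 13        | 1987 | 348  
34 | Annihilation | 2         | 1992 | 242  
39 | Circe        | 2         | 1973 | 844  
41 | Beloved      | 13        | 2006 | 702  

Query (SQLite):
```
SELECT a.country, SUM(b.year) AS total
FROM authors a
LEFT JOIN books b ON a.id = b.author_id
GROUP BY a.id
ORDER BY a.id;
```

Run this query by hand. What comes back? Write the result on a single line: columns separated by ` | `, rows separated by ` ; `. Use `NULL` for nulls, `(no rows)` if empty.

Germany | 5979 ; Egypt | 3965 ; Egypt | 9992 ; Germany | 3954 ; Canada | 3935

LEFT JOIN keeps every authors row; unmatched ones get NULL for books columns.
Group by authors.id and compute SUM(b.year). SUM over an all-NULL group is NULL.
  1: ids {5, 19, 30} → SUM(b.year)=5979
  2: ids {34, 39} → SUM(b.year)=3965
  13: ids {8, 21, 23, 32, 41} → SUM(b.year)=9992
  14: ids {6, 9} → SUM(b.year)=3954
  16: ids {15, 27} → SUM(b.year)=3935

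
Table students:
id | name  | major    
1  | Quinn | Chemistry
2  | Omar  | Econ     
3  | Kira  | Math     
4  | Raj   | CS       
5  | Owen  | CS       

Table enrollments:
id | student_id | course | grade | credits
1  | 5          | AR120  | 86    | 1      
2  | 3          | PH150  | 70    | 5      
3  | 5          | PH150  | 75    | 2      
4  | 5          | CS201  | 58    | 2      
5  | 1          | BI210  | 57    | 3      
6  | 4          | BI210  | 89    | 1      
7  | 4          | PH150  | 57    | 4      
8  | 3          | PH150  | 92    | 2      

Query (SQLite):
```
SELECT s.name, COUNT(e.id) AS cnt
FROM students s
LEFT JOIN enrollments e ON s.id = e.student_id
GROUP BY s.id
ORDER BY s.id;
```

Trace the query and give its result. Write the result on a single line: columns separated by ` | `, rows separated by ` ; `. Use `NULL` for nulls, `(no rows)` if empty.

LEFT JOIN keeps every students row; unmatched ones get NULL for enrollments columns.
Group by students.id and compute COUNT(e.id). COUNT(col) of an all-NULL group is 0.
  1: ids {5} → COUNT(e.id)=1
  2: ids {—} → COUNT(e.id)=0
  3: ids {2, 8} → COUNT(e.id)=2
  4: ids {6, 7} → COUNT(e.id)=2
  5: ids {1, 3, 4} → COUNT(e.id)=3

Quinn | 1 ; Omar | 0 ; Kira | 2 ; Raj | 2 ; Owen | 3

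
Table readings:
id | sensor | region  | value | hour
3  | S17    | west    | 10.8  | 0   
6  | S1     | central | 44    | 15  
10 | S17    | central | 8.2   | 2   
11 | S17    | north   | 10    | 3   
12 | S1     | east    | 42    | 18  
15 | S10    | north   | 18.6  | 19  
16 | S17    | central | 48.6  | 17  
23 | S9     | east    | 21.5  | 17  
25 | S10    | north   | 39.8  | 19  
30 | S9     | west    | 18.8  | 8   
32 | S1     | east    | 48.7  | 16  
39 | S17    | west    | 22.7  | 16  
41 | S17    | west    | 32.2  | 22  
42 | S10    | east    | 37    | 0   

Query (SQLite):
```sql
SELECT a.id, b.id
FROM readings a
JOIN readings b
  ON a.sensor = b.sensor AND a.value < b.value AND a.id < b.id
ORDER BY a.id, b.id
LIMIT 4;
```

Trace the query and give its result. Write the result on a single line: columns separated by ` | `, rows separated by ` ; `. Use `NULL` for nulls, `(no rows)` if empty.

3 | 16 ; 3 | 39 ; 3 | 41 ; 6 | 32

Pairs (a,b) with same sensor, a.value < b.value, a.id < b.id.
sensor groups: S1:{6,12,32} S10:{15,25,42} S17:{3,10,11,16,39,41} S9:{23,30}
Ordered by (a.id, b.id); first 4.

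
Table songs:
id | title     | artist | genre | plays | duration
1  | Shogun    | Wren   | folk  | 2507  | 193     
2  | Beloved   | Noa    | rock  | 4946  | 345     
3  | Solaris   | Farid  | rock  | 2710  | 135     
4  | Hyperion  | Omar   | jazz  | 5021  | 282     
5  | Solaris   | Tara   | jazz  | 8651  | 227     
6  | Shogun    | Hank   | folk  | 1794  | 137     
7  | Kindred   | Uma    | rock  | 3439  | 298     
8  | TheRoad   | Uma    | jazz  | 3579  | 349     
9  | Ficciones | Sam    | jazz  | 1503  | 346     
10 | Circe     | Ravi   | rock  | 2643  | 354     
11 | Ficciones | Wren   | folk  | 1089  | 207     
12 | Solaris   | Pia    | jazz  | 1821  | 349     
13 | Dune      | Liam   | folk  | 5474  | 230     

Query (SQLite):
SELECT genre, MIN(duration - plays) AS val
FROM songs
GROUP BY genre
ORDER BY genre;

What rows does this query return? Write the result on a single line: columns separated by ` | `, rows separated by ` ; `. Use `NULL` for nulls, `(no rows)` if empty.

folk | -5244 ; jazz | -8424 ; rock | -4601

For each row compute duration - plays.
Group by genre; take MIN of the expression per group.
  folk: ids {1, 6, 11, 13} → MIN(duration - plays)=-5244
  jazz: ids {4, 5, 8, 9, 12} → MIN(duration - plays)=-8424
  rock: ids {2, 3, 7, 10} → MIN(duration - plays)=-4601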